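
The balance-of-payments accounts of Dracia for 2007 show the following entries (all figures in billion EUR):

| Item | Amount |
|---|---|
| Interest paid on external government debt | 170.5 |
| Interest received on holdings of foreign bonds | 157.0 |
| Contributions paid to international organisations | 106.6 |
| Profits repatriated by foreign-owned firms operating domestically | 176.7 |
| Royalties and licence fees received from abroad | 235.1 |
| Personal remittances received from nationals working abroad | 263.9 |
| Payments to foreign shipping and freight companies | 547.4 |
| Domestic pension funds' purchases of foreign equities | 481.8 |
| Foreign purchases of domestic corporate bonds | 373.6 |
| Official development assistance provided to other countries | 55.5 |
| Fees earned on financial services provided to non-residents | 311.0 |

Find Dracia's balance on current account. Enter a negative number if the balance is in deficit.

Services: 235.1 + 311.0 - 547.4 = -1.3
Primary income: -170.5 + 157.0 - 176.7 = -190.2
Secondary income: -106.6 - 55.5 + 263.9 = 101.8
Current account = (-1.3) + (-190.2) + 101.8 = -89.7
(Excluded from the current account — financial account: domestic pension funds' purchases of foreign equities 481.8, foreign purchases of domestic corporate bonds 373.6.)

-89.7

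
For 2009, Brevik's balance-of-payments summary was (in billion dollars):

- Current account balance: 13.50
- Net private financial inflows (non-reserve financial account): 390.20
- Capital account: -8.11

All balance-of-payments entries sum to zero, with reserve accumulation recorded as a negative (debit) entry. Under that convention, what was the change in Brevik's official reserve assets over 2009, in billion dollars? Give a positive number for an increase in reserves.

Official reserve transactions balance = -(13.50 + (-8.11) + 390.20) = -395.59
An accumulation of reserves is recorded as a debit (negative entry), so the change in the stock of reserves is the negative of that balance.
Change in official reserves = -(-395.59) = 395.59

395.59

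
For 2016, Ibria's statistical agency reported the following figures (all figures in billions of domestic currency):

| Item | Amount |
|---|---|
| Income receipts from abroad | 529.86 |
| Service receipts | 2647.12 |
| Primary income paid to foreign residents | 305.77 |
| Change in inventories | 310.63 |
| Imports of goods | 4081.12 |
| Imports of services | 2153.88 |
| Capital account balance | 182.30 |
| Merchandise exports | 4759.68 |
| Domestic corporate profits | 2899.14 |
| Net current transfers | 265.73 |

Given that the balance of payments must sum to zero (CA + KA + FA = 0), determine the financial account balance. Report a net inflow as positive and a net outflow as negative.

-1843.92

Goods balance = 4759.68 - 4081.12 = 678.56
Services balance = 2647.12 - 2153.88 = 493.24
Trade balance (goods + services) = 678.56 + 493.24 = 1171.80
Net primary income = 529.86 - 305.77 = 224.09
Net secondary income = 265.73
Current account = 1171.80 + 224.09 + 265.73 = 1661.62
Financial account = -(1661.62 + 182.30) = -1843.92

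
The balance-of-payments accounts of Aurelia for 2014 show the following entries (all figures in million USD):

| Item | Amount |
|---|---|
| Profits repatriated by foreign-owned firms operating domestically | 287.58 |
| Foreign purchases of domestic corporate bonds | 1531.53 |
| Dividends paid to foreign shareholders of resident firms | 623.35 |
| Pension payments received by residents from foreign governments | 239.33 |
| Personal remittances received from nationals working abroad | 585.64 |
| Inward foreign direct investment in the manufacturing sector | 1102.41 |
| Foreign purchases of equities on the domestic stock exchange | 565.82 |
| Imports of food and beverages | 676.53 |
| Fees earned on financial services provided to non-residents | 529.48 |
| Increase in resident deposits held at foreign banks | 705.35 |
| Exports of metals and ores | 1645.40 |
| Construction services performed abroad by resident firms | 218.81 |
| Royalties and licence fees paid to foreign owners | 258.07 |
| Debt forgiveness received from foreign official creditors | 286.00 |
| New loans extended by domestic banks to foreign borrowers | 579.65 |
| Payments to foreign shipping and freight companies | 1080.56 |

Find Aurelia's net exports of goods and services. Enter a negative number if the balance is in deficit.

378.53

Goods: -676.53 + 1645.40 = 968.87
Services: -258.07 - 1080.56 + 529.48 + 218.81 = -590.34
Trade balance = 968.87 + (-590.34) = 378.53
(Excluded from the trade balance — primary income: profits repatriated by foreign-owned firms operating domestically 287.58, dividends paid to foreign shareholders of resident firms 623.35; financial account: foreign purchases of domestic corporate bonds 1531.53, inward foreign direct investment in the manufacturing sector 1102.41, foreign purchases of equities on the domestic stock exchange 565.82, increase in resident deposits held at foreign banks 705.35, new loans extended by domestic banks to foreign borrowers 579.65; secondary income: pension payments received by residents from foreign governments 239.33, personal remittances received from nationals working abroad 585.64; capital account: debt forgiveness received from foreign official creditors 286.00.)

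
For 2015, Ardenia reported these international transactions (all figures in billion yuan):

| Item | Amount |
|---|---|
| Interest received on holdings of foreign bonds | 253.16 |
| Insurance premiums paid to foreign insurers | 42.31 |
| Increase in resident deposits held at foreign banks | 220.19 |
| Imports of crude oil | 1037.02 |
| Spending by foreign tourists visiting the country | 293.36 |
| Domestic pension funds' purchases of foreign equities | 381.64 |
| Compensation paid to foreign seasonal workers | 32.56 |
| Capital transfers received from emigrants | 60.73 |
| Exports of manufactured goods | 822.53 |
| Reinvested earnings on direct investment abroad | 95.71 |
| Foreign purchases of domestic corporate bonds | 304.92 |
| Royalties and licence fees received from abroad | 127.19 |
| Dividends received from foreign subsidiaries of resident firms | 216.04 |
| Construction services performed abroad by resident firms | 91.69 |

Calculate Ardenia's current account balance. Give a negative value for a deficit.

787.79

Goods: -1037.02 + 822.53 = -214.49
Services: 91.69 - 42.31 + 293.36 + 127.19 = 469.93
Primary income: 253.16 + 95.71 + 216.04 - 32.56 = 532.35
Current account = (-214.49) + 469.93 + 532.35 = 787.79
(Excluded from the current account — financial account: increase in resident deposits held at foreign banks 220.19, domestic pension funds' purchases of foreign equities 381.64, foreign purchases of domestic corporate bonds 304.92; capital account: capital transfers received from emigrants 60.73.)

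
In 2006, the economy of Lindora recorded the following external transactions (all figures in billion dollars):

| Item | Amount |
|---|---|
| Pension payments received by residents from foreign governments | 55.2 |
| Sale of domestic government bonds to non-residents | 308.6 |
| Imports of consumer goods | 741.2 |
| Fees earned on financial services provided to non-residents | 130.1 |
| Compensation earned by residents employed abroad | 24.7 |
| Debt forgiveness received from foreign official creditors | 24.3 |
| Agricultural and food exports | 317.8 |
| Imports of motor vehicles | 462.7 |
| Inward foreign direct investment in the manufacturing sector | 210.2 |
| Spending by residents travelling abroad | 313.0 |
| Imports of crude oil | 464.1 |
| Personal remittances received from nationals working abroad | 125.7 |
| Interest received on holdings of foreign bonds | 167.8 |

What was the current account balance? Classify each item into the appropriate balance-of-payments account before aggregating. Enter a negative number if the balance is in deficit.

-1159.7

Goods: -464.1 - 741.2 + 317.8 - 462.7 = -1350.2
Services: -313.0 + 130.1 = -182.9
Primary income: 24.7 + 167.8 = 192.5
Secondary income: 55.2 + 125.7 = 180.9
Current account = (-1350.2) + (-182.9) + 192.5 + 180.9 = -1159.7
(Excluded from the current account — financial account: sale of domestic government bonds to non-residents 308.6, inward foreign direct investment in the manufacturing sector 210.2; capital account: debt forgiveness received from foreign official creditors 24.3.)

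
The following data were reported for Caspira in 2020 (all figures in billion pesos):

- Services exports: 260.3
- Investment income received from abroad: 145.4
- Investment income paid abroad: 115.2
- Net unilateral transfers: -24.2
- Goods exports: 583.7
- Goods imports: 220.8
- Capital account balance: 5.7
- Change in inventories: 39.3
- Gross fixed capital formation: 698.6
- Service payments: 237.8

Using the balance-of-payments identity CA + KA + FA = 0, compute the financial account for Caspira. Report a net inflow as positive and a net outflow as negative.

-397.1

Goods balance = 583.7 - 220.8 = 362.9
Services balance = 260.3 - 237.8 = 22.5
Trade balance (goods + services) = 362.9 + 22.5 = 385.4
Net primary income = 145.4 - 115.2 = 30.2
Net secondary income = -24.2
Current account = 385.4 + 30.2 + (-24.2) = 391.4
Financial account = -(391.4 + 5.7) = -397.1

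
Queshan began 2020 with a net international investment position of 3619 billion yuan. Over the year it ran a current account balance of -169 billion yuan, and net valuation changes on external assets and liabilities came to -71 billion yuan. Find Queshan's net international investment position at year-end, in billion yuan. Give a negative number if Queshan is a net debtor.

3379

Change in NIIP = current account + net valuation change = -169 + (-71) = -240
End-of-year NIIP = 3619 + (-240) = 3379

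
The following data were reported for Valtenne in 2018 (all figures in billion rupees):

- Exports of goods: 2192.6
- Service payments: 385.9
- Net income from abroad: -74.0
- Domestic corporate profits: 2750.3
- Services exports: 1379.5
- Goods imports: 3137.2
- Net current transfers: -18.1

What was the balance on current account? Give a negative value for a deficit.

-43.1

Goods balance = 2192.6 - 3137.2 = -944.6
Services balance = 1379.5 - 385.9 = 993.6
Trade balance (goods + services) = -944.6 + 993.6 = 49.0
Net primary income = -74.0
Net secondary income = -18.1
Current account = 49.0 + (-74.0) + (-18.1) = -43.1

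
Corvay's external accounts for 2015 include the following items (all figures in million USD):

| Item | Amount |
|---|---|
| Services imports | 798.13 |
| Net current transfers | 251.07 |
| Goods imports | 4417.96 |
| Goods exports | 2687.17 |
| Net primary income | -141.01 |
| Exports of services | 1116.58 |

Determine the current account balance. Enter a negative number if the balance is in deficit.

Goods balance = 2687.17 - 4417.96 = -1730.79
Services balance = 1116.58 - 798.13 = 318.45
Trade balance (goods + services) = -1730.79 + 318.45 = -1412.34
Net primary income = -141.01
Net secondary income = 251.07
Current account = -1412.34 + (-141.01) + 251.07 = -1302.28

-1302.28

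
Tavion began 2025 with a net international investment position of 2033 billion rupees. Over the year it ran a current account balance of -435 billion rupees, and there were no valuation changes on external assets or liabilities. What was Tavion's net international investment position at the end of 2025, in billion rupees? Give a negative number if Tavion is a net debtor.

With no valuation effects, change in NIIP = current account = -435
End-of-year NIIP = 2033 + (-435) = 1598

1598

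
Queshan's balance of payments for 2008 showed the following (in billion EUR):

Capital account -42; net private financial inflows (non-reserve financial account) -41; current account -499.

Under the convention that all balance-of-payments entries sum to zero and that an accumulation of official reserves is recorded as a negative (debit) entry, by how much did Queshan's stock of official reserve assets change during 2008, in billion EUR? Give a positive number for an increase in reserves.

-582

Official reserve transactions balance = -((-499) + (-42) + (-41)) = 582
An accumulation of reserves is recorded as a debit (negative entry), so the change in the stock of reserves is the negative of that balance.
Change in official reserves = -(582) = -582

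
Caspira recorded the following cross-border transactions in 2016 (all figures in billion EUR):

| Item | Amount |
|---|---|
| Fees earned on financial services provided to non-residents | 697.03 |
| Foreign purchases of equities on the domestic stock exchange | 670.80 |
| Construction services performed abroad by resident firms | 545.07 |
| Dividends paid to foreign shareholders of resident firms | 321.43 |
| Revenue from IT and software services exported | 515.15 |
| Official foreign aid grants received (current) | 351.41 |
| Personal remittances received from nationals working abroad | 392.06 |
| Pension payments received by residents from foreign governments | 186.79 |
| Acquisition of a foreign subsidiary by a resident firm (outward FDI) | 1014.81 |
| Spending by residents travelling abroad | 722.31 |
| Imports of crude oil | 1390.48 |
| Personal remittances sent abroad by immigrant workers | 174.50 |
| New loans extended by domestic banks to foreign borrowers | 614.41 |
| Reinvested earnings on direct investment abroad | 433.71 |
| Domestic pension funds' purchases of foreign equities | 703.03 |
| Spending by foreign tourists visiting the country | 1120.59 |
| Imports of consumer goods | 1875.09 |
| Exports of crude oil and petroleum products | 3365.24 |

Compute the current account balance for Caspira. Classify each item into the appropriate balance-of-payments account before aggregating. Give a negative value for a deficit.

Goods: 3365.24 - 1875.09 - 1390.48 = 99.67
Services: 1120.59 + 697.03 + 515.15 - 722.31 + 545.07 = 2155.53
Primary income: 433.71 - 321.43 = 112.28
Secondary income: 186.79 - 174.50 + 392.06 + 351.41 = 755.76
Current account = 99.67 + 2155.53 + 112.28 + 755.76 = 3123.24
(Excluded from the current account — financial account: foreign purchases of equities on the domestic stock exchange 670.80, acquisition of a foreign subsidiary by a resident firm (outward FDI) 1014.81, new loans extended by domestic banks to foreign borrowers 614.41, domestic pension funds' purchases of foreign equities 703.03.)

3123.24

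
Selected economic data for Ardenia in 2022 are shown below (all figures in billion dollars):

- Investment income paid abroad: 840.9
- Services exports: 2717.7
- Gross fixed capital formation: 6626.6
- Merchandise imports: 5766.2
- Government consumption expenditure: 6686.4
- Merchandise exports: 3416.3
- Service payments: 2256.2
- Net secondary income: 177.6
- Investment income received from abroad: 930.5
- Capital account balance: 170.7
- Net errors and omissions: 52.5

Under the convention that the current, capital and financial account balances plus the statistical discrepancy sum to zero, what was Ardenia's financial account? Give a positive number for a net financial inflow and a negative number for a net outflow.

1398.0

Goods balance = 3416.3 - 5766.2 = -2349.9
Services balance = 2717.7 - 2256.2 = 461.5
Trade balance (goods + services) = -2349.9 + 461.5 = -1888.4
Net primary income = 930.5 - 840.9 = 89.6
Net secondary income = 177.6
Current account = -1888.4 + 89.6 + 177.6 = -1621.2
Financial account = -(-1621.2 + 170.7 + 52.5) = 1398.0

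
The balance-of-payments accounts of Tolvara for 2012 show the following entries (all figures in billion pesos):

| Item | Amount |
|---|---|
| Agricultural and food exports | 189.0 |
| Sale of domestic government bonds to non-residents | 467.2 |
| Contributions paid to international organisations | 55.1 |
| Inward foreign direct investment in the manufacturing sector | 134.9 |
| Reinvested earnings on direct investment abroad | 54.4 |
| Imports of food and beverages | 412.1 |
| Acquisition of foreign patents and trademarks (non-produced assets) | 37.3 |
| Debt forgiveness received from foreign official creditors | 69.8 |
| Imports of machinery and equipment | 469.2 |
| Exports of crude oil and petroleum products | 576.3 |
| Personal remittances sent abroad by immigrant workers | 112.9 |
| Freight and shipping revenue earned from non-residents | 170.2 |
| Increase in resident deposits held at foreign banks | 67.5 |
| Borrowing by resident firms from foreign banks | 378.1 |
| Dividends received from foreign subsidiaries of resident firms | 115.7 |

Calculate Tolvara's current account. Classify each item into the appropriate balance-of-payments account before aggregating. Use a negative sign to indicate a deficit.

56.3

Goods: -412.1 + 189.0 + 576.3 - 469.2 = -116.0
Services: 170.2
Primary income: 115.7 + 54.4 = 170.1
Secondary income: -112.9 - 55.1 = -168.0
Current account = (-116.0) + 170.2 + 170.1 + (-168.0) = 56.3
(Excluded from the current account — financial account: sale of domestic government bonds to non-residents 467.2, inward foreign direct investment in the manufacturing sector 134.9, increase in resident deposits held at foreign banks 67.5, borrowing by resident firms from foreign banks 378.1; capital account: acquisition of foreign patents and trademarks (non-produced assets) 37.3, debt forgiveness received from foreign official creditors 69.8.)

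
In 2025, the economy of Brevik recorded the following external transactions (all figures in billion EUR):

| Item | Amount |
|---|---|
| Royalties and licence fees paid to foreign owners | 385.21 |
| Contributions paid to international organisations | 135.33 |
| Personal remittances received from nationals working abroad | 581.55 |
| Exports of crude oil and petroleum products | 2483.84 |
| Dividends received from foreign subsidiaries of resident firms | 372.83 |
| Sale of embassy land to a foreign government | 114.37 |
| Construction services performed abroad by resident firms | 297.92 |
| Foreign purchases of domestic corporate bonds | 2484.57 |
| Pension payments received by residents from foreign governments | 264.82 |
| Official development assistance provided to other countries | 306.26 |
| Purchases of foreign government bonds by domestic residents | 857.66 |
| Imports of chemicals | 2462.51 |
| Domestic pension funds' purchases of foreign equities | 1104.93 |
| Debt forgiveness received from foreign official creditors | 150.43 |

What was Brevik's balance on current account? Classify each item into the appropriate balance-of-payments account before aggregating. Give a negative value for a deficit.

Goods: -2462.51 + 2483.84 = 21.33
Services: -385.21 + 297.92 = -87.29
Primary income: 372.83
Secondary income: -306.26 + 264.82 + 581.55 - 135.33 = 404.78
Current account = 21.33 + (-87.29) + 372.83 + 404.78 = 711.65
(Excluded from the current account — capital account: sale of embassy land to a foreign government 114.37, debt forgiveness received from foreign official creditors 150.43; financial account: foreign purchases of domestic corporate bonds 2484.57, purchases of foreign government bonds by domestic residents 857.66, domestic pension funds' purchases of foreign equities 1104.93.)

711.65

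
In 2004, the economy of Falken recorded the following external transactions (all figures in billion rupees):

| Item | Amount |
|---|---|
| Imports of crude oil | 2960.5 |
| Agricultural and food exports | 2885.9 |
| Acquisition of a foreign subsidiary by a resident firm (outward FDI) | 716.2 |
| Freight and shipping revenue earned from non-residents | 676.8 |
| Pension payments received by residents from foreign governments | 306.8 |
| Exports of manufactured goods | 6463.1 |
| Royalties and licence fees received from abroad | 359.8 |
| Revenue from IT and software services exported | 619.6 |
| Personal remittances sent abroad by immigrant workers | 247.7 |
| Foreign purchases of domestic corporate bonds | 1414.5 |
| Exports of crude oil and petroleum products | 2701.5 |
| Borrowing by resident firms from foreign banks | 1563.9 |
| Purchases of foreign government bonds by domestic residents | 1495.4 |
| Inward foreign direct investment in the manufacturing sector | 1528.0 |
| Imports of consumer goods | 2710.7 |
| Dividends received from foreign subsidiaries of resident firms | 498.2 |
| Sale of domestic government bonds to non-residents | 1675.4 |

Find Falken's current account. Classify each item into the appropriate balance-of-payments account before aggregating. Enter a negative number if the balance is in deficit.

8592.8

Goods: 2885.9 + 2701.5 + 6463.1 - 2710.7 - 2960.5 = 6379.3
Services: 359.8 + 619.6 + 676.8 = 1656.2
Primary income: 498.2
Secondary income: -247.7 + 306.8 = 59.1
Current account = 6379.3 + 1656.2 + 498.2 + 59.1 = 8592.8
(Excluded from the current account — financial account: acquisition of a foreign subsidiary by a resident firm (outward FDI) 716.2, foreign purchases of domestic corporate bonds 1414.5, borrowing by resident firms from foreign banks 1563.9, purchases of foreign government bonds by domestic residents 1495.4, inward foreign direct investment in the manufacturing sector 1528.0, sale of domestic government bonds to non-residents 1675.4.)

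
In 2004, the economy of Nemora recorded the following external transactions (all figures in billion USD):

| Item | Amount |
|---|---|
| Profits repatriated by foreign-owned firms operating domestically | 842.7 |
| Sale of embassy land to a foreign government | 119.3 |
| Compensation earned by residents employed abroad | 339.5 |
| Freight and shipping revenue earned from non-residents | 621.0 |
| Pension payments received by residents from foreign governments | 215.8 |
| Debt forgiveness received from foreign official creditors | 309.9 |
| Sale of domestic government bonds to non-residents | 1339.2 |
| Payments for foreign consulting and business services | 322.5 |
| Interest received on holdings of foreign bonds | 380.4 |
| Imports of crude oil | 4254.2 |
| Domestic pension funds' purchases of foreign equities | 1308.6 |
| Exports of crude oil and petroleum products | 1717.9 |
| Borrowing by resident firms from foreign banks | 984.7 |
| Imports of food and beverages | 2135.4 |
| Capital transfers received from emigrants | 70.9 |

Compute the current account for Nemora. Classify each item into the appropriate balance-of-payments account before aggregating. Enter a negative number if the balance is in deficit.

-4280.2

Goods: -4254.2 - 2135.4 + 1717.9 = -4671.7
Services: -322.5 + 621.0 = 298.5
Primary income: 339.5 + 380.4 - 842.7 = -122.8
Secondary income: 215.8
Current account = (-4671.7) + 298.5 + (-122.8) + 215.8 = -4280.2
(Excluded from the current account — capital account: sale of embassy land to a foreign government 119.3, debt forgiveness received from foreign official creditors 309.9, capital transfers received from emigrants 70.9; financial account: sale of domestic government bonds to non-residents 1339.2, domestic pension funds' purchases of foreign equities 1308.6, borrowing by resident firms from foreign banks 984.7.)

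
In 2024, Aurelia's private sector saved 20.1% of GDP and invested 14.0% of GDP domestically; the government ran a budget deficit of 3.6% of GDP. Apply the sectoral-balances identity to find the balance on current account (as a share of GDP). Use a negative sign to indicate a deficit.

2.5

By the sectoral-balances identity, CA = (S_private - I) + (T - G).
Private balance = 20.1 - 14.0 = 6.1
Government balance (T - G) = -3.6
CA = 6.1 + (-3.6) = 2.5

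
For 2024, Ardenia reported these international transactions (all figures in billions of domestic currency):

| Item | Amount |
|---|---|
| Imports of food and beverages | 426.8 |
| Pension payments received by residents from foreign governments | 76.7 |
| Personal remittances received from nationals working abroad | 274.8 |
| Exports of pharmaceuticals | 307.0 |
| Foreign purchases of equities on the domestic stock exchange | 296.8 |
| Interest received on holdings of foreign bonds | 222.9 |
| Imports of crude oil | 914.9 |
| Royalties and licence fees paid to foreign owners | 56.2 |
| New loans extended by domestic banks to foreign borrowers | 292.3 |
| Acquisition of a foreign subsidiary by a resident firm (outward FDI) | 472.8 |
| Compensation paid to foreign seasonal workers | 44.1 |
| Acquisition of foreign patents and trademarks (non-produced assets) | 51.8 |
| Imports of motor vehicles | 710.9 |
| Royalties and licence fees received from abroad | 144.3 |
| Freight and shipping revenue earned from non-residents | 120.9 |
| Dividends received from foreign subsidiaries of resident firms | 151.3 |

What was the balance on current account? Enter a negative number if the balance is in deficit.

Goods: 307.0 - 426.8 - 710.9 - 914.9 = -1745.6
Services: 144.3 + 120.9 - 56.2 = 209.0
Primary income: 151.3 + 222.9 - 44.1 = 330.1
Secondary income: 274.8 + 76.7 = 351.5
Current account = (-1745.6) + 209.0 + 330.1 + 351.5 = -855.0
(Excluded from the current account — financial account: foreign purchases of equities on the domestic stock exchange 296.8, new loans extended by domestic banks to foreign borrowers 292.3, acquisition of a foreign subsidiary by a resident firm (outward FDI) 472.8; capital account: acquisition of foreign patents and trademarks (non-produced assets) 51.8.)

-855.0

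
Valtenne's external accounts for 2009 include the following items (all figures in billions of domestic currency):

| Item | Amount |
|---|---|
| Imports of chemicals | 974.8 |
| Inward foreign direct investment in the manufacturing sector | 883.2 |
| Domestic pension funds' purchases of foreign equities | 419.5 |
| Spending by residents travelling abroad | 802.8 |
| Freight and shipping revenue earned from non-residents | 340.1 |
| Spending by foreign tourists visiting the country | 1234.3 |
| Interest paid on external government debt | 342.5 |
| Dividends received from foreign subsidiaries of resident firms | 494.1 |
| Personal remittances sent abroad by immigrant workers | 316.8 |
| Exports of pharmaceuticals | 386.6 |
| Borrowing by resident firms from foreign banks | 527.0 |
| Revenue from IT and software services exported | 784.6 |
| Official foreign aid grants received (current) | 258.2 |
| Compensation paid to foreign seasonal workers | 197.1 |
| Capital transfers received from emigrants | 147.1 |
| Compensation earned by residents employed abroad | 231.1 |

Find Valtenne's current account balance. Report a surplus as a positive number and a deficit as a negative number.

Goods: 386.6 - 974.8 = -588.2
Services: -802.8 + 340.1 + 784.6 + 1234.3 = 1556.2
Primary income: 494.1 - 197.1 + 231.1 - 342.5 = 185.6
Secondary income: 258.2 - 316.8 = -58.6
Current account = (-588.2) + 1556.2 + 185.6 + (-58.6) = 1095.0
(Excluded from the current account — financial account: inward foreign direct investment in the manufacturing sector 883.2, domestic pension funds' purchases of foreign equities 419.5, borrowing by resident firms from foreign banks 527.0; capital account: capital transfers received from emigrants 147.1.)

1095.0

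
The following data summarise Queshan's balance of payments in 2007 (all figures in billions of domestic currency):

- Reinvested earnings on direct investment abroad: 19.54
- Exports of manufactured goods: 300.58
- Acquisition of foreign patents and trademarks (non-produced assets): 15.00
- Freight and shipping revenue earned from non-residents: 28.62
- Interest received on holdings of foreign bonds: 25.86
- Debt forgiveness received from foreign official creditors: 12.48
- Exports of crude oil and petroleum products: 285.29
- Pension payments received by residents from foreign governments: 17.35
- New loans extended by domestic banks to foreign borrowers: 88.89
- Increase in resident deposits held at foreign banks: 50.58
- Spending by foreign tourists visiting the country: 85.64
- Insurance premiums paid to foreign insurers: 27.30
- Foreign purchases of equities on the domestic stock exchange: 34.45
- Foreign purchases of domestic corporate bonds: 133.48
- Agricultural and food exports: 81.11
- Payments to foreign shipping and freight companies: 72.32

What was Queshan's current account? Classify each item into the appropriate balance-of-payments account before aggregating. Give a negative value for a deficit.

Goods: 285.29 + 300.58 + 81.11 = 666.98
Services: 28.62 + 85.64 - 72.32 - 27.30 = 14.64
Primary income: 19.54 + 25.86 = 45.40
Secondary income: 17.35
Current account = 666.98 + 14.64 + 45.40 + 17.35 = 744.37
(Excluded from the current account — capital account: acquisition of foreign patents and trademarks (non-produced assets) 15.00, debt forgiveness received from foreign official creditors 12.48; financial account: new loans extended by domestic banks to foreign borrowers 88.89, increase in resident deposits held at foreign banks 50.58, foreign purchases of equities on the domestic stock exchange 34.45, foreign purchases of domestic corporate bonds 133.48.)

744.37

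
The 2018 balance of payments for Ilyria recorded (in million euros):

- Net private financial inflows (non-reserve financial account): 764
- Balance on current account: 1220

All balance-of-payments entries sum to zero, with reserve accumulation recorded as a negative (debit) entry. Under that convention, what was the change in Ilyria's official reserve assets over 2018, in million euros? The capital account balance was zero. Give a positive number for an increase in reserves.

1984

Official reserve transactions balance = -(1220 + 764) = -1984
An accumulation of reserves is recorded as a debit (negative entry), so the change in the stock of reserves is the negative of that balance.
Change in official reserves = -(-1984) = 1984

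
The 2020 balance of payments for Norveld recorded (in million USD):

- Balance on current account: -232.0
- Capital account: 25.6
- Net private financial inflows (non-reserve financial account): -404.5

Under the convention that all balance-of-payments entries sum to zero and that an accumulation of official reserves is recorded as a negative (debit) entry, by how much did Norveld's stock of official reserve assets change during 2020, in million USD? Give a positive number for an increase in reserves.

-610.9

Official reserve transactions balance = -((-232.0) + 25.6 + (-404.5)) = 610.9
An accumulation of reserves is recorded as a debit (negative entry), so the change in the stock of reserves is the negative of that balance.
Change in official reserves = -(610.9) = -610.9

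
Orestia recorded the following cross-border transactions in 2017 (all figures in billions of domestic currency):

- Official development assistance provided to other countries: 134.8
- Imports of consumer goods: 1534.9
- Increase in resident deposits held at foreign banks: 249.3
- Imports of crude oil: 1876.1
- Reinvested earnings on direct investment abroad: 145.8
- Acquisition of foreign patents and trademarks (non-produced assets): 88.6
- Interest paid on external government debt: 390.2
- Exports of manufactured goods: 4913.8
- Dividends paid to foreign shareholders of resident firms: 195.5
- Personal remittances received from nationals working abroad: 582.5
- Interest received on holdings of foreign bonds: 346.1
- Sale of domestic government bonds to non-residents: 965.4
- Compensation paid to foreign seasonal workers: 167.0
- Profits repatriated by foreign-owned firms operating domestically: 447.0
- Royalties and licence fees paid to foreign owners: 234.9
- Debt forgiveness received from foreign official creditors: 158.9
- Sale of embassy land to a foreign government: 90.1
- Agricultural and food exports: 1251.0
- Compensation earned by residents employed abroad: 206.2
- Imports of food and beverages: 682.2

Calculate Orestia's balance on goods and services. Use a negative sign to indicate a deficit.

Goods: -1534.9 - 682.2 + 4913.8 + 1251.0 - 1876.1 = 2071.6
Services: -234.9
Trade balance = 2071.6 + (-234.9) = 1836.7
(Excluded from the trade balance — secondary income: official development assistance provided to other countries 134.8, personal remittances received from nationals working abroad 582.5; financial account: increase in resident deposits held at foreign banks 249.3, sale of domestic government bonds to non-residents 965.4; primary income: reinvested earnings on direct investment abroad 145.8, interest paid on external government debt 390.2, dividends paid to foreign shareholders of resident firms 195.5, interest received on holdings of foreign bonds 346.1, compensation paid to foreign seasonal workers 167.0, profits repatriated by foreign-owned firms operating domestically 447.0, compensation earned by residents employed abroad 206.2; capital account: acquisition of foreign patents and trademarks (non-produced assets) 88.6, debt forgiveness received from foreign official creditors 158.9, sale of embassy land to a foreign government 90.1.)

1836.7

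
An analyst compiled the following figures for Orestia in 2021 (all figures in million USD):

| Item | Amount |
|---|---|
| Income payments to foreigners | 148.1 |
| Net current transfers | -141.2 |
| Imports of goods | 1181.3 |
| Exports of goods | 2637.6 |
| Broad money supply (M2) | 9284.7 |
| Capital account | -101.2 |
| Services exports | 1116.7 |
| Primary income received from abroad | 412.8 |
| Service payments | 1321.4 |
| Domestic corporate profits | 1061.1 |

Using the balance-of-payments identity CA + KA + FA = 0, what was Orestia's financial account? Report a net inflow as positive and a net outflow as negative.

Goods balance = 2637.6 - 1181.3 = 1456.3
Services balance = 1116.7 - 1321.4 = -204.7
Trade balance (goods + services) = 1456.3 + (-204.7) = 1251.6
Net primary income = 412.8 - 148.1 = 264.7
Net secondary income = -141.2
Current account = 1251.6 + 264.7 + (-141.2) = 1375.1
Financial account = -(1375.1 + (-101.2)) = -1273.9

-1273.9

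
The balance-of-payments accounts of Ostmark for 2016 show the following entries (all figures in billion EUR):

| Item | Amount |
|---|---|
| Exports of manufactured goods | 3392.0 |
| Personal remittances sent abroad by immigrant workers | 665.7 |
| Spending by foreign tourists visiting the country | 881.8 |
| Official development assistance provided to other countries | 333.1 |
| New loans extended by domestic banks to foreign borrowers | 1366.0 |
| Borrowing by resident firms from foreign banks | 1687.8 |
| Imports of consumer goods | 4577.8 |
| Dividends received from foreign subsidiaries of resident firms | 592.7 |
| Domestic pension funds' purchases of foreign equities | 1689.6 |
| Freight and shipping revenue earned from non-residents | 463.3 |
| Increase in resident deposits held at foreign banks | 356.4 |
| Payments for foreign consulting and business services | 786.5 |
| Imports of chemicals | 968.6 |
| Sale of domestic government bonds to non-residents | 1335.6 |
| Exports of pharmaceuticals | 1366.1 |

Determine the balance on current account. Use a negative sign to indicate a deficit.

-635.8

Goods: -4577.8 + 3392.0 - 968.6 + 1366.1 = -788.3
Services: 881.8 - 786.5 + 463.3 = 558.6
Primary income: 592.7
Secondary income: -333.1 - 665.7 = -998.8
Current account = (-788.3) + 558.6 + 592.7 + (-998.8) = -635.8
(Excluded from the current account — financial account: new loans extended by domestic banks to foreign borrowers 1366.0, borrowing by resident firms from foreign banks 1687.8, domestic pension funds' purchases of foreign equities 1689.6, increase in resident deposits held at foreign banks 356.4, sale of domestic government bonds to non-residents 1335.6.)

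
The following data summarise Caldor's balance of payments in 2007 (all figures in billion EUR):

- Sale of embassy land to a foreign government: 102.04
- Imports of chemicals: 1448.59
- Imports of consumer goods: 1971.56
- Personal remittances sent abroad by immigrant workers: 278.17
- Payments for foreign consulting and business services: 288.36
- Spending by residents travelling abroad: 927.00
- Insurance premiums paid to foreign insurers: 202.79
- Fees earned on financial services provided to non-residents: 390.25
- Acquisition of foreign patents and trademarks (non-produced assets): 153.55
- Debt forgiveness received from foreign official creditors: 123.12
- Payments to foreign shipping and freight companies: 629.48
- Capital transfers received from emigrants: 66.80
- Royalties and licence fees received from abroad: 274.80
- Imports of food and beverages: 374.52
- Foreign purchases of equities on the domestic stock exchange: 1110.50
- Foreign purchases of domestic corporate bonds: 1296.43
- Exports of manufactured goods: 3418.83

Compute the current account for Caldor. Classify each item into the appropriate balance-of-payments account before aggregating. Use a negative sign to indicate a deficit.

-2036.59

Goods: -1448.59 - 374.52 + 3418.83 - 1971.56 = -375.84
Services: -288.36 - 927.00 - 202.79 - 629.48 + 390.25 + 274.80 = -1382.58
Secondary income: -278.17
Current account = (-375.84) + (-1382.58) + (-278.17) = -2036.59
(Excluded from the current account — capital account: sale of embassy land to a foreign government 102.04, acquisition of foreign patents and trademarks (non-produced assets) 153.55, debt forgiveness received from foreign official creditors 123.12, capital transfers received from emigrants 66.80; financial account: foreign purchases of equities on the domestic stock exchange 1110.50, foreign purchases of domestic corporate bonds 1296.43.)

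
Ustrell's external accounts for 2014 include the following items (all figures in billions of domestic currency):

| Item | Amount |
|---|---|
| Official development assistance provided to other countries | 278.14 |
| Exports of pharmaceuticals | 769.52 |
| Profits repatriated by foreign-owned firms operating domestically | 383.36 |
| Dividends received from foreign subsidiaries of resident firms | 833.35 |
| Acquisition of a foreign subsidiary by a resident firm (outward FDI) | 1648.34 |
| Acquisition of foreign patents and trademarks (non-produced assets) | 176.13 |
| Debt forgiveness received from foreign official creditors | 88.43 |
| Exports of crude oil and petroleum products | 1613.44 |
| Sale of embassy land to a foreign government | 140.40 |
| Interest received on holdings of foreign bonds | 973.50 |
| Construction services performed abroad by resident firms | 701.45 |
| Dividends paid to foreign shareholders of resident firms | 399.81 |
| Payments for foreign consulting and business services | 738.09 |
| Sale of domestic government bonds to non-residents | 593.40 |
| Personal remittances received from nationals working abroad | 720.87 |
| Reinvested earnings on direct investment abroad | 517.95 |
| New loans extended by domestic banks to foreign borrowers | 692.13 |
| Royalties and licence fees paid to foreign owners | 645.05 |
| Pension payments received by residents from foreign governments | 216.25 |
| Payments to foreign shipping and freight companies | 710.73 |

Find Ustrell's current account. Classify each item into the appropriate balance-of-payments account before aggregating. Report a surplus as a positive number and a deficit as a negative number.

3191.15

Goods: 1613.44 + 769.52 = 2382.96
Services: -645.05 - 710.73 - 738.09 + 701.45 = -1392.42
Primary income: -383.36 + 833.35 + 517.95 - 399.81 + 973.50 = 1541.63
Secondary income: 216.25 - 278.14 + 720.87 = 658.98
Current account = 2382.96 + (-1392.42) + 1541.63 + 658.98 = 3191.15
(Excluded from the current account — financial account: acquisition of a foreign subsidiary by a resident firm (outward FDI) 1648.34, sale of domestic government bonds to non-residents 593.40, new loans extended by domestic banks to foreign borrowers 692.13; capital account: acquisition of foreign patents and trademarks (non-produced assets) 176.13, debt forgiveness received from foreign official creditors 88.43, sale of embassy land to a foreign government 140.40.)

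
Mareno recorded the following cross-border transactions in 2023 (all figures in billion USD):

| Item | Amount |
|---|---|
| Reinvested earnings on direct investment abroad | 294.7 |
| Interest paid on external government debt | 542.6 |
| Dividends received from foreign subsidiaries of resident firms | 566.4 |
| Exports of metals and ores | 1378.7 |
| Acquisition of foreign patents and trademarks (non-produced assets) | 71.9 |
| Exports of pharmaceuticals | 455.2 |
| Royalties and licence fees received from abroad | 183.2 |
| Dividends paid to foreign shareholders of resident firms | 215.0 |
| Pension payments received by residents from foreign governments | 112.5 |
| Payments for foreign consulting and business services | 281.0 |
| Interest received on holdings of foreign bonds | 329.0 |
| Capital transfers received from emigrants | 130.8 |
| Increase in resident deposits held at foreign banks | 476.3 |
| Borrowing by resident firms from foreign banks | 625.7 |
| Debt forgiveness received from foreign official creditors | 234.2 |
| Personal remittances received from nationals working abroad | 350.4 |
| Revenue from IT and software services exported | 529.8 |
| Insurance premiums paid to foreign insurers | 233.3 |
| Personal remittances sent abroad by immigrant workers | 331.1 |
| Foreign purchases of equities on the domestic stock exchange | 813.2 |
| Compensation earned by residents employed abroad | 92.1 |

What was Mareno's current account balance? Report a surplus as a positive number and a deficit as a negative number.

Goods: 455.2 + 1378.7 = 1833.9
Services: -281.0 + 183.2 - 233.3 + 529.8 = 198.7
Primary income: 294.7 - 542.6 + 92.1 + 566.4 + 329.0 - 215.0 = 524.6
Secondary income: 112.5 + 350.4 - 331.1 = 131.8
Current account = 1833.9 + 198.7 + 524.6 + 131.8 = 2689.0
(Excluded from the current account — capital account: acquisition of foreign patents and trademarks (non-produced assets) 71.9, capital transfers received from emigrants 130.8, debt forgiveness received from foreign official creditors 234.2; financial account: increase in resident deposits held at foreign banks 476.3, borrowing by resident firms from foreign banks 625.7, foreign purchases of equities on the domestic stock exchange 813.2.)

2689.0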